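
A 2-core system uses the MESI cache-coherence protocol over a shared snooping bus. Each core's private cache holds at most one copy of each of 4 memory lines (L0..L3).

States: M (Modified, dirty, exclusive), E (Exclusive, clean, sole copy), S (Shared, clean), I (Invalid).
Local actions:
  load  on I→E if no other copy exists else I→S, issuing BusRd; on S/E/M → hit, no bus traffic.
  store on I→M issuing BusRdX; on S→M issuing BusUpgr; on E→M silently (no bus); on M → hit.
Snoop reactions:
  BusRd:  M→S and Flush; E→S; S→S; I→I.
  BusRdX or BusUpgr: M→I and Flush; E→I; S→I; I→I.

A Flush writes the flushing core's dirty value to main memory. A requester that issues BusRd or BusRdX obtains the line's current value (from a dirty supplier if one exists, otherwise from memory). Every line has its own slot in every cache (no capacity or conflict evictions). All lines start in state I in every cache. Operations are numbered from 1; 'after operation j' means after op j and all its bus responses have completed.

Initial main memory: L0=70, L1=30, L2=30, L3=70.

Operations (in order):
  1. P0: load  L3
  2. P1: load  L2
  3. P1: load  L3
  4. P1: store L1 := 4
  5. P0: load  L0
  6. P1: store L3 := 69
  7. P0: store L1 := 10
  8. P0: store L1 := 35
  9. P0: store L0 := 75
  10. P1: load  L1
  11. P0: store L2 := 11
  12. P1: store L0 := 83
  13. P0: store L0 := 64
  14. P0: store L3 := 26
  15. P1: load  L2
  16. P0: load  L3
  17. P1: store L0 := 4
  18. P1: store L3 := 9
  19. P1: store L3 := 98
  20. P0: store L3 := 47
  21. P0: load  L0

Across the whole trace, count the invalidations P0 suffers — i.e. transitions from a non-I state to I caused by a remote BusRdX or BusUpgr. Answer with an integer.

invalidations = 4

1. P0: load  L3  bus=[BusRd]  L3: P0=E P1=I  mem[L3]=70
2. P1: load  L2  bus=[BusRd]  L2: P0=I P1=E  mem[L2]=30
3. P1: load  L3  bus=[BusRd]  L3: P0=S P1=S  mem[L3]=70
4. P1: store L1 := 4  bus=[BusRdX]  L1: P0=I P1=M  mem[L1]=30
5. P0: load  L0  bus=[BusRd]  L0: P0=E P1=I  mem[L0]=70
6. P1: store L3 := 69  bus=[BusUpgr]  L3: P0=I P1=M  mem[L3]=70
7. P0: store L1 := 10  bus=[BusRdX,Flush]  L1: P0=M P1=I  mem[L1]=4
8. P0: store L1 := 35  bus=[-]  L1: P0=M P1=I  mem[L1]=4
9. P0: store L0 := 75  bus=[-]  L0: P0=M P1=I  mem[L0]=70
10. P1: load  L1  bus=[BusRd,Flush]  L1: P0=S P1=S  mem[L1]=35
11. P0: store L2 := 11  bus=[BusRdX]  L2: P0=M P1=I  mem[L2]=30
12. P1: store L0 := 83  bus=[BusRdX,Flush]  L0: P0=I P1=M  mem[L0]=75
13. P0: store L0 := 64  bus=[BusRdX,Flush]  L0: P0=M P1=I  mem[L0]=83
14. P0: store L3 := 26  bus=[BusRdX,Flush]  L3: P0=M P1=I  mem[L3]=69
15. P1: load  L2  bus=[BusRd,Flush]  L2: P0=S P1=S  mem[L2]=11
16. P0: load  L3  bus=[-]  L3: P0=M P1=I  mem[L3]=69
17. P1: store L0 := 4  bus=[BusRdX,Flush]  L0: P0=I P1=M  mem[L0]=64
18. P1: store L3 := 9  bus=[BusRdX,Flush]  L3: P0=I P1=M  mem[L3]=26
19. P1: store L3 := 98  bus=[-]  L3: P0=I P1=M  mem[L3]=26
20. P0: store L3 := 47  bus=[BusRdX,Flush]  L3: P0=M P1=I  mem[L3]=98
21. P0: load  L0  bus=[BusRd,Flush]  L0: P0=S P1=S  mem[L0]=4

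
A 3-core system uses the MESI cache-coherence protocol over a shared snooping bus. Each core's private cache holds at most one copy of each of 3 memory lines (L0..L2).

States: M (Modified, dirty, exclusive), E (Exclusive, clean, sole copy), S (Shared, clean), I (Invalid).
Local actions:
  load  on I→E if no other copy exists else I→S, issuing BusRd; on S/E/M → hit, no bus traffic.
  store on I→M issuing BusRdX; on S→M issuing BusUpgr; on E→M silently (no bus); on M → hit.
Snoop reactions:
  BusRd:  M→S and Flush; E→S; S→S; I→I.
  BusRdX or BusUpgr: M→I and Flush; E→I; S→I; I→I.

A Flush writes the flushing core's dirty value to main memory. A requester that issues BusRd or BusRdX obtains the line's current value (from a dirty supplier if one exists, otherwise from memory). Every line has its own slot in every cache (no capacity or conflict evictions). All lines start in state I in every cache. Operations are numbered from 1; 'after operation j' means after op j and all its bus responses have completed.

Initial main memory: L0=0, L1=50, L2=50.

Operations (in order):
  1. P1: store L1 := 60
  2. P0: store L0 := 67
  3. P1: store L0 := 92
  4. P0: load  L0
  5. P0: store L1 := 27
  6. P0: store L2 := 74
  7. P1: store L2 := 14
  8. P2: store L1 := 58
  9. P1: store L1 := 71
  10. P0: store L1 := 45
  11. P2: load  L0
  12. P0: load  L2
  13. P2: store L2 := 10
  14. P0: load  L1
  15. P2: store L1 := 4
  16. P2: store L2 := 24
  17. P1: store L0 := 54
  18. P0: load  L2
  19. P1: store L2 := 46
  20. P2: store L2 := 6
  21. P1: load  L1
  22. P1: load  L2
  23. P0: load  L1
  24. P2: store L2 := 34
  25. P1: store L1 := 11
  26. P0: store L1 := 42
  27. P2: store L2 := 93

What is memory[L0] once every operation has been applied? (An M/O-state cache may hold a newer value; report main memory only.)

step 1: P1: store L1 := 60  ⟶  IMI  (L1)  txn=BusRdX  M[L1]=50
step 2: P0: store L0 := 67  ⟶  MII  (L0)  txn=BusRdX  M[L0]=0
step 3: P1: store L0 := 92  ⟶  IMI  (L0)  txn=BusRdX+Flush  M[L0]=67
step 4: P0: load  L0  ⟶  SSI  (L0)  txn=BusRd+Flush  M[L0]=92
step 5: P0: store L1 := 27  ⟶  MII  (L1)  txn=BusRdX+Flush  M[L1]=60
step 6: P0: store L2 := 74  ⟶  MII  (L2)  txn=BusRdX  M[L2]=50
step 7: P1: store L2 := 14  ⟶  IMI  (L2)  txn=BusRdX+Flush  M[L2]=74
step 8: P2: store L1 := 58  ⟶  IIM  (L1)  txn=BusRdX+Flush  M[L1]=27
step 9: P1: store L1 := 71  ⟶  IMI  (L1)  txn=BusRdX+Flush  M[L1]=58
step 10: P0: store L1 := 45  ⟶  MII  (L1)  txn=BusRdX+Flush  M[L1]=71
step 11: P2: load  L0  ⟶  SSS  (L0)  txn=BusRd  M[L0]=92
step 12: P0: load  L2  ⟶  SSI  (L2)  txn=BusRd+Flush  M[L2]=14
step 13: P2: store L2 := 10  ⟶  IIM  (L2)  txn=BusRdX  M[L2]=14
step 14: P0: load  L1  ⟶  MII  (L1)  txn=∅  M[L1]=71
step 15: P2: store L1 := 4  ⟶  IIM  (L1)  txn=BusRdX+Flush  M[L1]=45
step 16: P2: store L2 := 24  ⟶  IIM  (L2)  txn=∅  M[L2]=14
step 17: P1: store L0 := 54  ⟶  IMI  (L0)  txn=BusUpgr  M[L0]=92
step 18: P0: load  L2  ⟶  SIS  (L2)  txn=BusRd+Flush  M[L2]=24
step 19: P1: store L2 := 46  ⟶  IMI  (L2)  txn=BusRdX  M[L2]=24
step 20: P2: store L2 := 6  ⟶  IIM  (L2)  txn=BusRdX+Flush  M[L2]=46
step 21: P1: load  L1  ⟶  ISS  (L1)  txn=BusRd+Flush  M[L1]=4
step 22: P1: load  L2  ⟶  ISS  (L2)  txn=BusRd+Flush  M[L2]=6
step 23: P0: load  L1  ⟶  SSS  (L1)  txn=BusRd  M[L1]=4
step 24: P2: store L2 := 34  ⟶  IIM  (L2)  txn=BusUpgr  M[L2]=6
step 25: P1: store L1 := 11  ⟶  IMI  (L1)  txn=BusUpgr  M[L1]=4
step 26: P0: store L1 := 42  ⟶  MII  (L1)  txn=BusRdX+Flush  M[L1]=11
step 27: P2: store L2 := 93  ⟶  IIM  (L2)  txn=∅  M[L2]=6

memory[L0] = 92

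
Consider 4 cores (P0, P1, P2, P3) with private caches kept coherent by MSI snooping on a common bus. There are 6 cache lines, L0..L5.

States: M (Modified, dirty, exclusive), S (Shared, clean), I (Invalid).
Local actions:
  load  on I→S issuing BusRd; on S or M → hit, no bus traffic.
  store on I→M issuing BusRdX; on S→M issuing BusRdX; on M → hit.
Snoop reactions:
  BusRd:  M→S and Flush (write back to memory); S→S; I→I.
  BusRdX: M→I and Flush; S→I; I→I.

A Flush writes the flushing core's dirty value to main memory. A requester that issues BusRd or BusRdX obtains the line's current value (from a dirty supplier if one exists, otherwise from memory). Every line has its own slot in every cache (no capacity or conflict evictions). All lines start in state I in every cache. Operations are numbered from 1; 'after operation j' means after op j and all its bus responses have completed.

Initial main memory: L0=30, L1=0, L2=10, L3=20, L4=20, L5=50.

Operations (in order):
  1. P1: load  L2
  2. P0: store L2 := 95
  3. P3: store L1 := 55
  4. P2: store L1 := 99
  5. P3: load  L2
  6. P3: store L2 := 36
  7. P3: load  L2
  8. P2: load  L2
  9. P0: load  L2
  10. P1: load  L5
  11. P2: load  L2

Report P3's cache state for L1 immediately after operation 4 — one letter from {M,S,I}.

[1] P1: load  L2 | P0:I, P1:S(10), P2:I, P3:I | bus: BusRd
[2] P0: store L2 := 95 | P0:M(95), P1:I, P2:I, P3:I | bus: BusRdX
[3] P3: store L1 := 55 | P0:I, P1:I, P2:I, P3:M(55) | bus: BusRdX
[4] P2: store L1 := 99 | P0:I, P1:I, P2:M(99), P3:I | bus: BusRdX,Flush
[5] P3: load  L2 | P0:S(95), P1:I, P2:I, P3:S(95) | bus: BusRd,Flush
[6] P3: store L2 := 36 | P0:I, P1:I, P2:I, P3:M(36) | bus: BusRdX
[7] P3: load  L2 | P0:I, P1:I, P2:I, P3:M(36) | bus: none
[8] P2: load  L2 | P0:I, P1:I, P2:S(36), P3:S(36) | bus: BusRd,Flush
[9] P0: load  L2 | P0:S(36), P1:I, P2:S(36), P3:S(36) | bus: BusRd
[10] P1: load  L5 | P0:I, P1:S(50), P2:I, P3:I | bus: BusRd
[11] P2: load  L2 | P0:S(36), P1:I, P2:S(36), P3:S(36) | bus: none

state = I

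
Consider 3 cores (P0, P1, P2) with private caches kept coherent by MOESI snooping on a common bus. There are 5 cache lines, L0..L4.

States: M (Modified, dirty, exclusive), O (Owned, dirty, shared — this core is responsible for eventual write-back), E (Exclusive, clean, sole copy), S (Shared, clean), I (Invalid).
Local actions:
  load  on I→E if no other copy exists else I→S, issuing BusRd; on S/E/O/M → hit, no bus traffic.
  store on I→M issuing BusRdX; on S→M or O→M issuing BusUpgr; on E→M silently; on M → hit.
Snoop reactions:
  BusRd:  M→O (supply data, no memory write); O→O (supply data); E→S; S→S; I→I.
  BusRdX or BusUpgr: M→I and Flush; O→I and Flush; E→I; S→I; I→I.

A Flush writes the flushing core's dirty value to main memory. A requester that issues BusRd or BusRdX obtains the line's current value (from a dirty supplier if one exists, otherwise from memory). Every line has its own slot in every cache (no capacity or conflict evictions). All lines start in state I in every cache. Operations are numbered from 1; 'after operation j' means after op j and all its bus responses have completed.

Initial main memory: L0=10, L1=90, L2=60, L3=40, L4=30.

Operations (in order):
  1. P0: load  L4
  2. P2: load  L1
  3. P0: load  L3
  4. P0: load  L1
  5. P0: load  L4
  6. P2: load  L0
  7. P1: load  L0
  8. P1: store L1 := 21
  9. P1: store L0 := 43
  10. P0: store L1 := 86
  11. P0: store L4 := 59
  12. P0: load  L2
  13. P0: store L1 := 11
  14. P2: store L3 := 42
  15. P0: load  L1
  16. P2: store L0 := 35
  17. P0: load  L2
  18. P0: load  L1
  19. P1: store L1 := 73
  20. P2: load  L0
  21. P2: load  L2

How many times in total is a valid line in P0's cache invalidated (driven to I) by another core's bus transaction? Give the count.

invalidations = 3

1. P0: load  L4  bus=[BusRd]  L4: P0=E P1=I P2=I  mem[L4]=30
2. P2: load  L1  bus=[BusRd]  L1: P0=I P1=I P2=E  mem[L1]=90
3. P0: load  L3  bus=[BusRd]  L3: P0=E P1=I P2=I  mem[L3]=40
4. P0: load  L1  bus=[BusRd]  L1: P0=S P1=I P2=S  mem[L1]=90
5. P0: load  L4  bus=[-]  L4: P0=E P1=I P2=I  mem[L4]=30
6. P2: load  L0  bus=[BusRd]  L0: P0=I P1=I P2=E  mem[L0]=10
7. P1: load  L0  bus=[BusRd]  L0: P0=I P1=S P2=S  mem[L0]=10
8. P1: store L1 := 21  bus=[BusRdX]  L1: P0=I P1=M P2=I  mem[L1]=90
9. P1: store L0 := 43  bus=[BusUpgr]  L0: P0=I P1=M P2=I  mem[L0]=10
10. P0: store L1 := 86  bus=[BusRdX,Flush]  L1: P0=M P1=I P2=I  mem[L1]=21
11. P0: store L4 := 59  bus=[-]  L4: P0=M P1=I P2=I  mem[L4]=30
12. P0: load  L2  bus=[BusRd]  L2: P0=E P1=I P2=I  mem[L2]=60
13. P0: store L1 := 11  bus=[-]  L1: P0=M P1=I P2=I  mem[L1]=21
14. P2: store L3 := 42  bus=[BusRdX]  L3: P0=I P1=I P2=M  mem[L3]=40
15. P0: load  L1  bus=[-]  L1: P0=M P1=I P2=I  mem[L1]=21
16. P2: store L0 := 35  bus=[BusRdX,Flush]  L0: P0=I P1=I P2=M  mem[L0]=43
17. P0: load  L2  bus=[-]  L2: P0=E P1=I P2=I  mem[L2]=60
18. P0: load  L1  bus=[-]  L1: P0=M P1=I P2=I  mem[L1]=21
19. P1: store L1 := 73  bus=[BusRdX,Flush]  L1: P0=I P1=M P2=I  mem[L1]=11
20. P2: load  L0  bus=[-]  L0: P0=I P1=I P2=M  mem[L0]=43
21. P2: load  L2  bus=[BusRd]  L2: P0=S P1=I P2=S  mem[L2]=60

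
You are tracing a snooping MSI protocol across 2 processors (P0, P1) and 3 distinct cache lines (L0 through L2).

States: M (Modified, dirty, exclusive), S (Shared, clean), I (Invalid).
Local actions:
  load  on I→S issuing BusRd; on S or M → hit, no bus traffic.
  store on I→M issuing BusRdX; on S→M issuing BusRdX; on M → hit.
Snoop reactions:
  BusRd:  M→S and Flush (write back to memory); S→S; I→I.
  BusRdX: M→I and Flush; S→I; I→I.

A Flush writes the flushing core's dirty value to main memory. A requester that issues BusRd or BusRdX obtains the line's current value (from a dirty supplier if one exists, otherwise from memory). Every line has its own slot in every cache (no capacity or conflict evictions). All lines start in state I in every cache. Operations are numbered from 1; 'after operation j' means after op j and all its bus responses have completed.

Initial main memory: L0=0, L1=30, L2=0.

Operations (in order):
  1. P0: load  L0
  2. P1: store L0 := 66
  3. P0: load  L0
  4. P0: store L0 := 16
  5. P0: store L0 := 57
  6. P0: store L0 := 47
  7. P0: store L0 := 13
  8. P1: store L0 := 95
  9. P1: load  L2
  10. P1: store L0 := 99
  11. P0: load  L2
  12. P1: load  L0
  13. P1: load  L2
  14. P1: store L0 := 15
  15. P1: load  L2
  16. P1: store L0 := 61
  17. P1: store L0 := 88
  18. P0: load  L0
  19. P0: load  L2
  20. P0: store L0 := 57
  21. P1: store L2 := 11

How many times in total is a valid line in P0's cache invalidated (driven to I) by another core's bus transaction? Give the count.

[1] P0: load  L0 | P0:S(0), P1:I | bus: BusRd
[2] P1: store L0 := 66 | P0:I, P1:M(66) | bus: BusRdX
[3] P0: load  L0 | P0:S(66), P1:S(66) | bus: BusRd,Flush
[4] P0: store L0 := 16 | P0:M(16), P1:I | bus: BusRdX
[5] P0: store L0 := 57 | P0:M(57), P1:I | bus: none
[6] P0: store L0 := 47 | P0:M(47), P1:I | bus: none
[7] P0: store L0 := 13 | P0:M(13), P1:I | bus: none
[8] P1: store L0 := 95 | P0:I, P1:M(95) | bus: BusRdX,Flush
[9] P1: load  L2 | P0:I, P1:S(0) | bus: BusRd
[10] P1: store L0 := 99 | P0:I, P1:M(99) | bus: none
[11] P0: load  L2 | P0:S(0), P1:S(0) | bus: BusRd
[12] P1: load  L0 | P0:I, P1:M(99) | bus: none
[13] P1: load  L2 | P0:S(0), P1:S(0) | bus: none
[14] P1: store L0 := 15 | P0:I, P1:M(15) | bus: none
[15] P1: load  L2 | P0:S(0), P1:S(0) | bus: none
[16] P1: store L0 := 61 | P0:I, P1:M(61) | bus: none
[17] P1: store L0 := 88 | P0:I, P1:M(88) | bus: none
[18] P0: load  L0 | P0:S(88), P1:S(88) | bus: BusRd,Flush
[19] P0: load  L2 | P0:S(0), P1:S(0) | bus: none
[20] P0: store L0 := 57 | P0:M(57), P1:I | bus: BusRdX
[21] P1: store L2 := 11 | P0:I, P1:M(11) | bus: BusRdX

invalidations = 3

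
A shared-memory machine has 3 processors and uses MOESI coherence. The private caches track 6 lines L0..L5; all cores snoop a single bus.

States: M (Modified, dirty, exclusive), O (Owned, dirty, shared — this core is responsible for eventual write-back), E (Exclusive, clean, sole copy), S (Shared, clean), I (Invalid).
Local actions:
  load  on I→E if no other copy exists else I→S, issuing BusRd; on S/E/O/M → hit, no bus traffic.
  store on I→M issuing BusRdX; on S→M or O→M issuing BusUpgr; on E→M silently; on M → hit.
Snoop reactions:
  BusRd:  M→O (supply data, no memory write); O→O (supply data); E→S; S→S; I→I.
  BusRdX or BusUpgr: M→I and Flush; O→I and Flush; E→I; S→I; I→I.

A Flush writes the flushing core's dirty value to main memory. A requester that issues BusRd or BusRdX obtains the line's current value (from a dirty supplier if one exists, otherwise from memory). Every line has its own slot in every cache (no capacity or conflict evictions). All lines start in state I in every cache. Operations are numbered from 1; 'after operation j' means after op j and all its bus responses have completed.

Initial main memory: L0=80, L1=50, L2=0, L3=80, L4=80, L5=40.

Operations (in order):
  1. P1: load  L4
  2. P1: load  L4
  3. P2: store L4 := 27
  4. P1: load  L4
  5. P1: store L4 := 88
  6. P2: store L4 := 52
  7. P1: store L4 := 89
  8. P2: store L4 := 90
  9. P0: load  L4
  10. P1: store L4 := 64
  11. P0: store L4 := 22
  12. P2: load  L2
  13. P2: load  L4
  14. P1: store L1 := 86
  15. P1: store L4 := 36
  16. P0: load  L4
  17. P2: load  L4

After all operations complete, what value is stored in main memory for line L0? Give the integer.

[1] P1: load  L4 | P0:I, P1:E(80), P2:I | bus: BusRd
[2] P1: load  L4 | P0:I, P1:E(80), P2:I | bus: none
[3] P2: store L4 := 27 | P0:I, P1:I, P2:M(27) | bus: BusRdX
[4] P1: load  L4 | P0:I, P1:S(27), P2:O(27) | bus: BusRd
[5] P1: store L4 := 88 | P0:I, P1:M(88), P2:I | bus: BusUpgr,Flush
[6] P2: store L4 := 52 | P0:I, P1:I, P2:M(52) | bus: BusRdX,Flush
[7] P1: store L4 := 89 | P0:I, P1:M(89), P2:I | bus: BusRdX,Flush
[8] P2: store L4 := 90 | P0:I, P1:I, P2:M(90) | bus: BusRdX,Flush
[9] P0: load  L4 | P0:S(90), P1:I, P2:O(90) | bus: BusRd
[10] P1: store L4 := 64 | P0:I, P1:M(64), P2:I | bus: BusRdX,Flush
[11] P0: store L4 := 22 | P0:M(22), P1:I, P2:I | bus: BusRdX,Flush
[12] P2: load  L2 | P0:I, P1:I, P2:E(0) | bus: BusRd
[13] P2: load  L4 | P0:O(22), P1:I, P2:S(22) | bus: BusRd
[14] P1: store L1 := 86 | P0:I, P1:M(86), P2:I | bus: BusRdX
[15] P1: store L4 := 36 | P0:I, P1:M(36), P2:I | bus: BusRdX,Flush
[16] P0: load  L4 | P0:S(36), P1:O(36), P2:I | bus: BusRd
[17] P2: load  L4 | P0:S(36), P1:O(36), P2:S(36) | bus: BusRd

memory[L0] = 80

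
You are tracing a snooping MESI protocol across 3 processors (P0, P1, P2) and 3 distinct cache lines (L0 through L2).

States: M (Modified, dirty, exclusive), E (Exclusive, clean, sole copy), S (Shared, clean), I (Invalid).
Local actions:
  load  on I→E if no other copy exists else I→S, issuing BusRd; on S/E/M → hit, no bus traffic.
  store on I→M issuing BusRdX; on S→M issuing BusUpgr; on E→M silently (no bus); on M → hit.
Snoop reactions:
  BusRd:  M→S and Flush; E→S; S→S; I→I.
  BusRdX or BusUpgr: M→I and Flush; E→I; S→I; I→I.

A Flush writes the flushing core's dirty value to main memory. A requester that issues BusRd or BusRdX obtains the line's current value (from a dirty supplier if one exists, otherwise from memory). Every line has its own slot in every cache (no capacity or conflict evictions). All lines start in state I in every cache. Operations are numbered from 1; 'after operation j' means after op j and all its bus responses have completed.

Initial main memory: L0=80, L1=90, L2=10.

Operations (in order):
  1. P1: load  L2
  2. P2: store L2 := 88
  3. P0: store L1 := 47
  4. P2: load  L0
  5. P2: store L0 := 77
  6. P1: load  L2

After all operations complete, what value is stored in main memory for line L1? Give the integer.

  op1 P1: load  L2 → I/E/I on L2; bus BusRd; mem=10
  op2 P2: store L2 := 88 → I/I/M on L2; bus BusRdX; mem=10
  op3 P0: store L1 := 47 → M/I/I on L1; bus BusRdX; mem=90
  op4 P2: load  L0 → I/I/E on L0; bus BusRd; mem=80
  op5 P2: store L0 := 77 → I/I/M on L0; bus (none); mem=80
  op6 P1: load  L2 → I/S/S on L2; bus BusRd Flush; mem=88

memory[L1] = 90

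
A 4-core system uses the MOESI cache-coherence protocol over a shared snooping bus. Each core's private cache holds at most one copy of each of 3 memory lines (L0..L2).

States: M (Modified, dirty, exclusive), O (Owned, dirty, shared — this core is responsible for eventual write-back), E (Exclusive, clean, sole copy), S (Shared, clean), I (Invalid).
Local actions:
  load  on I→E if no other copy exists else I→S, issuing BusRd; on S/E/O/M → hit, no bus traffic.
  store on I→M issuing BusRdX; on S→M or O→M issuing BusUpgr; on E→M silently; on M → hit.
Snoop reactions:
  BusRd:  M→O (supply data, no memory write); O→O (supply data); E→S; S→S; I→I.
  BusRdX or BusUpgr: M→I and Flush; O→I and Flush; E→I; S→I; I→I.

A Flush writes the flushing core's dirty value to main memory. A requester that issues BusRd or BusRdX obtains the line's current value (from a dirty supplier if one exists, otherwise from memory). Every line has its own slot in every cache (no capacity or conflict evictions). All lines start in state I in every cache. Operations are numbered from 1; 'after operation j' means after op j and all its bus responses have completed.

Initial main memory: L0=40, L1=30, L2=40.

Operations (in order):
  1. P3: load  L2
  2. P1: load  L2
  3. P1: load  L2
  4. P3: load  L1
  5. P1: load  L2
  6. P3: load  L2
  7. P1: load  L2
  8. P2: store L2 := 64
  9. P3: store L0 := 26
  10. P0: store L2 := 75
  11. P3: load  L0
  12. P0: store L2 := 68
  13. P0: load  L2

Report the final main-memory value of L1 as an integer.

memory[L1] = 30

  op1 P3: load  L2 → I/I/I/E on L2; bus BusRd; mem=40
  op2 P1: load  L2 → I/S/I/S on L2; bus BusRd; mem=40
  op3 P1: load  L2 → I/S/I/S on L2; bus (none); mem=40
  op4 P3: load  L1 → I/I/I/E on L1; bus BusRd; mem=30
  op5 P1: load  L2 → I/S/I/S on L2; bus (none); mem=40
  op6 P3: load  L2 → I/S/I/S on L2; bus (none); mem=40
  op7 P1: load  L2 → I/S/I/S on L2; bus (none); mem=40
  op8 P2: store L2 := 64 → I/I/M/I on L2; bus BusRdX; mem=40
  op9 P3: store L0 := 26 → I/I/I/M on L0; bus BusRdX; mem=40
  op10 P0: store L2 := 75 → M/I/I/I on L2; bus BusRdX Flush; mem=64
  op11 P3: load  L0 → I/I/I/M on L0; bus (none); mem=40
  op12 P0: store L2 := 68 → M/I/I/I on L2; bus (none); mem=64
  op13 P0: load  L2 → M/I/I/I on L2; bus (none); mem=64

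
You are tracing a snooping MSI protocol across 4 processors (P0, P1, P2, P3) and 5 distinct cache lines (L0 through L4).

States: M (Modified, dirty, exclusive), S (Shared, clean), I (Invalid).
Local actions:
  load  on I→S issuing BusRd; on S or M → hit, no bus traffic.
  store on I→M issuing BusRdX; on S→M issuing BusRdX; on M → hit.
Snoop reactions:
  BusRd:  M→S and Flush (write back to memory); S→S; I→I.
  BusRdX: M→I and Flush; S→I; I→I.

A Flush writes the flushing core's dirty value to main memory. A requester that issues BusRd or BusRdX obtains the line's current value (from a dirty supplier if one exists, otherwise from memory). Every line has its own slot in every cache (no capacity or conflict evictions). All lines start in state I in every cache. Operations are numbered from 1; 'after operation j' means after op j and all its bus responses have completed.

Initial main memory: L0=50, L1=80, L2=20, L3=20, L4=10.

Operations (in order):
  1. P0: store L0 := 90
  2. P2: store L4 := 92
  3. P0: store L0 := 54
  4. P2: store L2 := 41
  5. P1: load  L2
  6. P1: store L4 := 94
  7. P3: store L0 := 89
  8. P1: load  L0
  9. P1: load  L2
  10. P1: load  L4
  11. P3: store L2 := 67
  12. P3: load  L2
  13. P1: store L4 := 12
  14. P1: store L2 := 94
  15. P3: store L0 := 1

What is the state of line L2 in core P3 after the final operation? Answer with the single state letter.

state = I

  op1 P0: store L0 := 90 → M/I/I/I on L0; bus BusRdX; mem=50
  op2 P2: store L4 := 92 → I/I/M/I on L4; bus BusRdX; mem=10
  op3 P0: store L0 := 54 → M/I/I/I on L0; bus (none); mem=50
  op4 P2: store L2 := 41 → I/I/M/I on L2; bus BusRdX; mem=20
  op5 P1: load  L2 → I/S/S/I on L2; bus BusRd Flush; mem=41
  op6 P1: store L4 := 94 → I/M/I/I on L4; bus BusRdX Flush; mem=92
  op7 P3: store L0 := 89 → I/I/I/M on L0; bus BusRdX Flush; mem=54
  op8 P1: load  L0 → I/S/I/S on L0; bus BusRd Flush; mem=89
  op9 P1: load  L2 → I/S/S/I on L2; bus (none); mem=41
  op10 P1: load  L4 → I/M/I/I on L4; bus (none); mem=92
  op11 P3: store L2 := 67 → I/I/I/M on L2; bus BusRdX; mem=41
  op12 P3: load  L2 → I/I/I/M on L2; bus (none); mem=41
  op13 P1: store L4 := 12 → I/M/I/I on L4; bus (none); mem=92
  op14 P1: store L2 := 94 → I/M/I/I on L2; bus BusRdX Flush; mem=67
  op15 P3: store L0 := 1 → I/I/I/M on L0; bus BusRdX; mem=89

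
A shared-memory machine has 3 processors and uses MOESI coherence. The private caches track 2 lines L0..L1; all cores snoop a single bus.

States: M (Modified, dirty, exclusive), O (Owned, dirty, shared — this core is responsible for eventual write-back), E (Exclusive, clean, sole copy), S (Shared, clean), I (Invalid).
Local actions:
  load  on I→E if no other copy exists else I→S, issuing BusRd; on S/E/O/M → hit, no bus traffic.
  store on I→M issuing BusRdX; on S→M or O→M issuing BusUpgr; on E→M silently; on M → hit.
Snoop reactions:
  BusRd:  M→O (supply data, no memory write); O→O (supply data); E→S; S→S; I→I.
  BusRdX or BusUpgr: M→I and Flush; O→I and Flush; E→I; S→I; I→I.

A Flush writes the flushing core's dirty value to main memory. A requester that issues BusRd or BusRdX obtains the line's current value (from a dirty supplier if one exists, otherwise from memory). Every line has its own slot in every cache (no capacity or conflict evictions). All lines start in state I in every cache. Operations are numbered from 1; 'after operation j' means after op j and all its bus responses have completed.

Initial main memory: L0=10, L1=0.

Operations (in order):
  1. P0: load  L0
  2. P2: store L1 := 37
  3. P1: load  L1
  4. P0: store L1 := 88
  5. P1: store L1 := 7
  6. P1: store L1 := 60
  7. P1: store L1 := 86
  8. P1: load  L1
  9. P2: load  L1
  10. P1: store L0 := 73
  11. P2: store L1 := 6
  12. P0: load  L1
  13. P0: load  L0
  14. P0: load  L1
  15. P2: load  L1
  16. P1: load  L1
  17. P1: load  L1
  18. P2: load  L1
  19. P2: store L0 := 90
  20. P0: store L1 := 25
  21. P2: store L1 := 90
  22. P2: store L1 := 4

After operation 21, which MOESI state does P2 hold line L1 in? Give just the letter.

step 1: P0: load  L0  ⟶  EII  (L0)  txn=BusRd  M[L0]=10
step 2: P2: store L1 := 37  ⟶  IIM  (L1)  txn=BusRdX  M[L1]=0
step 3: P1: load  L1  ⟶  ISO  (L1)  txn=BusRd  M[L1]=0
step 4: P0: store L1 := 88  ⟶  MII  (L1)  txn=BusRdX+Flush  M[L1]=37
step 5: P1: store L1 := 7  ⟶  IMI  (L1)  txn=BusRdX+Flush  M[L1]=88
step 6: P1: store L1 := 60  ⟶  IMI  (L1)  txn=∅  M[L1]=88
step 7: P1: store L1 := 86  ⟶  IMI  (L1)  txn=∅  M[L1]=88
step 8: P1: load  L1  ⟶  IMI  (L1)  txn=∅  M[L1]=88
step 9: P2: load  L1  ⟶  IOS  (L1)  txn=BusRd  M[L1]=88
step 10: P1: store L0 := 73  ⟶  IMI  (L0)  txn=BusRdX  M[L0]=10
step 11: P2: store L1 := 6  ⟶  IIM  (L1)  txn=BusUpgr+Flush  M[L1]=86
step 12: P0: load  L1  ⟶  SIO  (L1)  txn=BusRd  M[L1]=86
step 13: P0: load  L0  ⟶  SOI  (L0)  txn=BusRd  M[L0]=10
step 14: P0: load  L1  ⟶  SIO  (L1)  txn=∅  M[L1]=86
step 15: P2: load  L1  ⟶  SIO  (L1)  txn=∅  M[L1]=86
step 16: P1: load  L1  ⟶  SSO  (L1)  txn=BusRd  M[L1]=86
step 17: P1: load  L1  ⟶  SSO  (L1)  txn=∅  M[L1]=86
step 18: P2: load  L1  ⟶  SSO  (L1)  txn=∅  M[L1]=86
step 19: P2: store L0 := 90  ⟶  IIM  (L0)  txn=BusRdX+Flush  M[L0]=73
step 20: P0: store L1 := 25  ⟶  MII  (L1)  txn=BusUpgr+Flush  M[L1]=6
step 21: P2: store L1 := 90  ⟶  IIM  (L1)  txn=BusRdX+Flush  M[L1]=25
step 22: P2: store L1 := 4  ⟶  IIM  (L1)  txn=∅  M[L1]=25

state = M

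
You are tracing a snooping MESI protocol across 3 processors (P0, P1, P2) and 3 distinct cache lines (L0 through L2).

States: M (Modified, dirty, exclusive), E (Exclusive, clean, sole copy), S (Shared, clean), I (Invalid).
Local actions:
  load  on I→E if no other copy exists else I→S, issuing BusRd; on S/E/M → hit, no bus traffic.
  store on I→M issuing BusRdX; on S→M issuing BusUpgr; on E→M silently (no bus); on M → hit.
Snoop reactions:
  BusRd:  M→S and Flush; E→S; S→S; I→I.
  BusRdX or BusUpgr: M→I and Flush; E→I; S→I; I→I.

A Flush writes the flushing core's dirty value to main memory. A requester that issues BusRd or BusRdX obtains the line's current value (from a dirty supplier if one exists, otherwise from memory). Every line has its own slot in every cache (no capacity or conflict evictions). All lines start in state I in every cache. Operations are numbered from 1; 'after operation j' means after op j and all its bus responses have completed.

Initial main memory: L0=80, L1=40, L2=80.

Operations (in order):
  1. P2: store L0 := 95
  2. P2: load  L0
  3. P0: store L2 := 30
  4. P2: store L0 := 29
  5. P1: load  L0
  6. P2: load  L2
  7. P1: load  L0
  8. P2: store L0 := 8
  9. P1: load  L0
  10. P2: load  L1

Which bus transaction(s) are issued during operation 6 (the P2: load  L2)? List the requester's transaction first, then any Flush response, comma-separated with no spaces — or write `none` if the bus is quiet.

step 1: P2: store L0 := 95  ⟶  IIM  (L0)  txn=BusRdX  M[L0]=80
step 2: P2: load  L0  ⟶  IIM  (L0)  txn=∅  M[L0]=80
step 3: P0: store L2 := 30  ⟶  MII  (L2)  txn=BusRdX  M[L2]=80
step 4: P2: store L0 := 29  ⟶  IIM  (L0)  txn=∅  M[L0]=80
step 5: P1: load  L0  ⟶  ISS  (L0)  txn=BusRd+Flush  M[L0]=29
step 6: P2: load  L2  ⟶  SIS  (L2)  txn=BusRd+Flush  M[L2]=30
step 7: P1: load  L0  ⟶  ISS  (L0)  txn=∅  M[L0]=29
step 8: P2: store L0 := 8  ⟶  IIM  (L0)  txn=BusUpgr  M[L0]=29
step 9: P1: load  L0  ⟶  ISS  (L0)  txn=BusRd+Flush  M[L0]=8
step 10: P2: load  L1  ⟶  IIE  (L1)  txn=BusRd  M[L1]=40

bus = BusRd,Flush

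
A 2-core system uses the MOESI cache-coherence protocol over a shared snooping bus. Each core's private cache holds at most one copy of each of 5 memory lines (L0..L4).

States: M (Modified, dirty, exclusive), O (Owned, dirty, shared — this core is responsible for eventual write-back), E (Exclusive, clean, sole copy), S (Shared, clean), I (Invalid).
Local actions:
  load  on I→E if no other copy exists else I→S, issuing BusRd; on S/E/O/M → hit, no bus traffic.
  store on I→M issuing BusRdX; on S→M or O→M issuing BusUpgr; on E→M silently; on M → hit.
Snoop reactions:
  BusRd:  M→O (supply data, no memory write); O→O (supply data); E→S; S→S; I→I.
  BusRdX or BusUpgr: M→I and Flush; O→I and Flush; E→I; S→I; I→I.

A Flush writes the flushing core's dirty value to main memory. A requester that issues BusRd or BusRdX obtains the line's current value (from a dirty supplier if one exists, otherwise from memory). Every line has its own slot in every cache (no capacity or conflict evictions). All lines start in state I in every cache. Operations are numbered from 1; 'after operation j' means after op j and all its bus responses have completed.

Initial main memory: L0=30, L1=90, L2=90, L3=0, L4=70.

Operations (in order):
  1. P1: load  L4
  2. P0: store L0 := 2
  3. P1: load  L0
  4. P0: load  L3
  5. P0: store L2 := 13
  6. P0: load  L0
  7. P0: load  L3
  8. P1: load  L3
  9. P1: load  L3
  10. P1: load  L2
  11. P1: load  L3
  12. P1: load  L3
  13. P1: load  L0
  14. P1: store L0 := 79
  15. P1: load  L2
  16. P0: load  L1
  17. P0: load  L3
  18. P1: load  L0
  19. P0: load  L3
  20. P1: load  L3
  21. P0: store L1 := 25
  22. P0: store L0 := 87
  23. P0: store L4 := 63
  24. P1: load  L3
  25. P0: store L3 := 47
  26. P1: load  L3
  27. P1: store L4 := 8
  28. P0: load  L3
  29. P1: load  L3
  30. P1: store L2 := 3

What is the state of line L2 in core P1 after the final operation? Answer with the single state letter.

[1] P1: load  L4 | P0:I, P1:E(70) | bus: BusRd
[2] P0: store L0 := 2 | P0:M(2), P1:I | bus: BusRdX
[3] P1: load  L0 | P0:O(2), P1:S(2) | bus: BusRd
[4] P0: load  L3 | P0:E(0), P1:I | bus: BusRd
[5] P0: store L2 := 13 | P0:M(13), P1:I | bus: BusRdX
[6] P0: load  L0 | P0:O(2), P1:S(2) | bus: none
[7] P0: load  L3 | P0:E(0), P1:I | bus: none
[8] P1: load  L3 | P0:S(0), P1:S(0) | bus: BusRd
[9] P1: load  L3 | P0:S(0), P1:S(0) | bus: none
[10] P1: load  L2 | P0:O(13), P1:S(13) | bus: BusRd
[11] P1: load  L3 | P0:S(0), P1:S(0) | bus: none
[12] P1: load  L3 | P0:S(0), P1:S(0) | bus: none
[13] P1: load  L0 | P0:O(2), P1:S(2) | bus: none
[14] P1: store L0 := 79 | P0:I, P1:M(79) | bus: BusUpgr,Flush
[15] P1: load  L2 | P0:O(13), P1:S(13) | bus: none
[16] P0: load  L1 | P0:E(90), P1:I | bus: BusRd
[17] P0: load  L3 | P0:S(0), P1:S(0) | bus: none
[18] P1: load  L0 | P0:I, P1:M(79) | bus: none
[19] P0: load  L3 | P0:S(0), P1:S(0) | bus: none
[20] P1: load  L3 | P0:S(0), P1:S(0) | bus: none
[21] P0: store L1 := 25 | P0:M(25), P1:I | bus: none
[22] P0: store L0 := 87 | P0:M(87), P1:I | bus: BusRdX,Flush
[23] P0: store L4 := 63 | P0:M(63), P1:I | bus: BusRdX
[24] P1: load  L3 | P0:S(0), P1:S(0) | bus: none
[25] P0: store L3 := 47 | P0:M(47), P1:I | bus: BusUpgr
[26] P1: load  L3 | P0:O(47), P1:S(47) | bus: BusRd
[27] P1: store L4 := 8 | P0:I, P1:M(8) | bus: BusRdX,Flush
[28] P0: load  L3 | P0:O(47), P1:S(47) | bus: none
[29] P1: load  L3 | P0:O(47), P1:S(47) | bus: none
[30] P1: store L2 := 3 | P0:I, P1:M(3) | bus: BusUpgr,Flush

state = M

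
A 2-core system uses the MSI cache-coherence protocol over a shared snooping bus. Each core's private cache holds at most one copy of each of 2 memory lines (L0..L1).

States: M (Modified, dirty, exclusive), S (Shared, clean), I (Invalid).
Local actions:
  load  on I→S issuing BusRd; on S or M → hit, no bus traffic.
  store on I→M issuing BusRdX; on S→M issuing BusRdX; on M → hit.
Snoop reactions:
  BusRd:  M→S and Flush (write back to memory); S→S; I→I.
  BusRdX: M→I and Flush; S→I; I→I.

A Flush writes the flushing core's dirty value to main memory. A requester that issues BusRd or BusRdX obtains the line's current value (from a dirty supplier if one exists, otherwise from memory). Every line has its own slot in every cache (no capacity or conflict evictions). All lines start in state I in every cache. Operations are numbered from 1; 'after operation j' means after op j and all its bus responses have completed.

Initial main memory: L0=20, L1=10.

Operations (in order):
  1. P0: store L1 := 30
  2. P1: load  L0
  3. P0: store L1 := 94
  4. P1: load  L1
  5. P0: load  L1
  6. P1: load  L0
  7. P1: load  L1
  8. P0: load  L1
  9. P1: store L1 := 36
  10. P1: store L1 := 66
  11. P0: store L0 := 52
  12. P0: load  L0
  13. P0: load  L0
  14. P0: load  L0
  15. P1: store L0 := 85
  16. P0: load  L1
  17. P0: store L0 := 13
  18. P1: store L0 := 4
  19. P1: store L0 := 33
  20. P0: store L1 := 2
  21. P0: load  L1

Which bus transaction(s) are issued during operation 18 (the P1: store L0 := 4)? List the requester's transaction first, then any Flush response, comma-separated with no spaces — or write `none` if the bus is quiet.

  op1 P0: store L1 := 30 → M/I on L1; bus BusRdX; mem=10
  op2 P1: load  L0 → I/S on L0; bus BusRd; mem=20
  op3 P0: store L1 := 94 → M/I on L1; bus (none); mem=10
  op4 P1: load  L1 → S/S on L1; bus BusRd Flush; mem=94
  op5 P0: load  L1 → S/S on L1; bus (none); mem=94
  op6 P1: load  L0 → I/S on L0; bus (none); mem=20
  op7 P1: load  L1 → S/S on L1; bus (none); mem=94
  op8 P0: load  L1 → S/S on L1; bus (none); mem=94
  op9 P1: store L1 := 36 → I/M on L1; bus BusRdX; mem=94
  op10 P1: store L1 := 66 → I/M on L1; bus (none); mem=94
  op11 P0: store L0 := 52 → M/I on L0; bus BusRdX; mem=20
  op12 P0: load  L0 → M/I on L0; bus (none); mem=20
  op13 P0: load  L0 → M/I on L0; bus (none); mem=20
  op14 P0: load  L0 → M/I on L0; bus (none); mem=20
  op15 P1: store L0 := 85 → I/M on L0; bus BusRdX Flush; mem=52
  op16 P0: load  L1 → S/S on L1; bus BusRd Flush; mem=66
  op17 P0: store L0 := 13 → M/I on L0; bus BusRdX Flush; mem=85
  op18 P1: store L0 := 4 → I/M on L0; bus BusRdX Flush; mem=13
  op19 P1: store L0 := 33 → I/M on L0; bus (none); mem=13
  op20 P0: store L1 := 2 → M/I on L1; bus BusRdX; mem=66
  op21 P0: load  L1 → M/I on L1; bus (none); mem=66

bus = BusRdX,Flush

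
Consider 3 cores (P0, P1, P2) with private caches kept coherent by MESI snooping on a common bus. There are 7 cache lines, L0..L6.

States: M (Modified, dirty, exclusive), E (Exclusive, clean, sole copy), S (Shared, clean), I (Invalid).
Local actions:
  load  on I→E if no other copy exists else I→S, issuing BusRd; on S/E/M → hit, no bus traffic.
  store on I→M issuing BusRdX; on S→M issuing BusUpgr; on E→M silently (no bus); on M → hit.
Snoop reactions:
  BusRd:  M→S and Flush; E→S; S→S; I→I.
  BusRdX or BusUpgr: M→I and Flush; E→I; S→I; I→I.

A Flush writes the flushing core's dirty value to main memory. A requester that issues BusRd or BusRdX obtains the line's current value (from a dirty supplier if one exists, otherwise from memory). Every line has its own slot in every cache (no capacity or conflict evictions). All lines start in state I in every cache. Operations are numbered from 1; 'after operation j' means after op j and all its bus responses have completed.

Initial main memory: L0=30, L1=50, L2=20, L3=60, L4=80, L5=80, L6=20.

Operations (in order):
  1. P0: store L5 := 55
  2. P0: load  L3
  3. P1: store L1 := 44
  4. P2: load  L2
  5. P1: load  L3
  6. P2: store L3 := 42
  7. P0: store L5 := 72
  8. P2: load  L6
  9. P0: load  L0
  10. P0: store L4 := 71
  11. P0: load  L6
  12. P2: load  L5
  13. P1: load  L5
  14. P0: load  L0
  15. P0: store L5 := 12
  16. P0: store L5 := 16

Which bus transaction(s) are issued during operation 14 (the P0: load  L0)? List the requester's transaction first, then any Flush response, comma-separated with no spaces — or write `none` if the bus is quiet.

bus = none

1. P0: store L5 := 55  bus=[BusRdX]  L5: P0=M P1=I P2=I  mem[L5]=80
2. P0: load  L3  bus=[BusRd]  L3: P0=E P1=I P2=I  mem[L3]=60
3. P1: store L1 := 44  bus=[BusRdX]  L1: P0=I P1=M P2=I  mem[L1]=50
4. P2: load  L2  bus=[BusRd]  L2: P0=I P1=I P2=E  mem[L2]=20
5. P1: load  L3  bus=[BusRd]  L3: P0=S P1=S P2=I  mem[L3]=60
6. P2: store L3 := 42  bus=[BusRdX]  L3: P0=I P1=I P2=M  mem[L3]=60
7. P0: store L5 := 72  bus=[-]  L5: P0=M P1=I P2=I  mem[L5]=80
8. P2: load  L6  bus=[BusRd]  L6: P0=I P1=I P2=E  mem[L6]=20
9. P0: load  L0  bus=[BusRd]  L0: P0=E P1=I P2=I  mem[L0]=30
10. P0: store L4 := 71  bus=[BusRdX]  L4: P0=M P1=I P2=I  mem[L4]=80
11. P0: load  L6  bus=[BusRd]  L6: P0=S P1=I P2=S  mem[L6]=20
12. P2: load  L5  bus=[BusRd,Flush]  L5: P0=S P1=I P2=S  mem[L5]=72
13. P1: load  L5  bus=[BusRd]  L5: P0=S P1=S P2=S  mem[L5]=72
14. P0: load  L0  bus=[-]  L0: P0=E P1=I P2=I  mem[L0]=30
15. P0: store L5 := 12  bus=[BusUpgr]  L5: P0=M P1=I P2=I  mem[L5]=72
16. P0: store L5 := 16  bus=[-]  L5: P0=M P1=I P2=I  mem[L5]=72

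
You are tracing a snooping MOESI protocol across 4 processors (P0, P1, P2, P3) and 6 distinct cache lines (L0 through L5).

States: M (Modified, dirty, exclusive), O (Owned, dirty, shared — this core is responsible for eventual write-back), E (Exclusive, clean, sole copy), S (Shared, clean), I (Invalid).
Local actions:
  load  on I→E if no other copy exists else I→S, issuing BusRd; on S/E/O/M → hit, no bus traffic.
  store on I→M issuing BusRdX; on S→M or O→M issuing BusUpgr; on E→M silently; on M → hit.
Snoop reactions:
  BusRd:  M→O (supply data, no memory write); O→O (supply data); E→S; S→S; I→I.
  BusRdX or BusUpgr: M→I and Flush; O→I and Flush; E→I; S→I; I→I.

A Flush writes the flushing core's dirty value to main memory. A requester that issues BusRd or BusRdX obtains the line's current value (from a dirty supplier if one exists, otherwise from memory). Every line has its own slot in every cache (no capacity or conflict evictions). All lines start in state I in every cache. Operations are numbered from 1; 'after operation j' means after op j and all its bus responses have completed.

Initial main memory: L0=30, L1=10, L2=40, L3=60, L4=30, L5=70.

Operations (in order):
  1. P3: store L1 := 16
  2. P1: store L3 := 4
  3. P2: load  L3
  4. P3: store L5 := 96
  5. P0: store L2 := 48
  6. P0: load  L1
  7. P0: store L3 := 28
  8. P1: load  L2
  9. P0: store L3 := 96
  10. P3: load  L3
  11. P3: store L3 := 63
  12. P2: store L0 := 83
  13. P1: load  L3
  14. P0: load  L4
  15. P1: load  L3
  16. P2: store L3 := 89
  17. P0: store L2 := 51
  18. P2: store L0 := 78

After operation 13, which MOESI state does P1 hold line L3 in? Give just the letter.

1. P3: store L1 := 16  bus=[BusRdX]  L1: P0=I P1=I P2=I P3=M  mem[L1]=10
2. P1: store L3 := 4  bus=[BusRdX]  L3: P0=I P1=M P2=I P3=I  mem[L3]=60
3. P2: load  L3  bus=[BusRd]  L3: P0=I P1=O P2=S P3=I  mem[L3]=60
4. P3: store L5 := 96  bus=[BusRdX]  L5: P0=I P1=I P2=I P3=M  mem[L5]=70
5. P0: store L2 := 48  bus=[BusRdX]  L2: P0=M P1=I P2=I P3=I  mem[L2]=40
6. P0: load  L1  bus=[BusRd]  L1: P0=S P1=I P2=I P3=O  mem[L1]=10
7. P0: store L3 := 28  bus=[BusRdX,Flush]  L3: P0=M P1=I P2=I P3=I  mem[L3]=4
8. P1: load  L2  bus=[BusRd]  L2: P0=O P1=S P2=I P3=I  mem[L2]=40
9. P0: store L3 := 96  bus=[-]  L3: P0=M P1=I P2=I P3=I  mem[L3]=4
10. P3: load  L3  bus=[BusRd]  L3: P0=O P1=I P2=I P3=S  mem[L3]=4
11. P3: store L3 := 63  bus=[BusUpgr,Flush]  L3: P0=I P1=I P2=I P3=M  mem[L3]=96
12. P2: store L0 := 83  bus=[BusRdX]  L0: P0=I P1=I P2=M P3=I  mem[L0]=30
13. P1: load  L3  bus=[BusRd]  L3: P0=I P1=S P2=I P3=O  mem[L3]=96
14. P0: load  L4  bus=[BusRd]  L4: P0=E P1=I P2=I P3=I  mem[L4]=30
15. P1: load  L3  bus=[-]  L3: P0=I P1=S P2=I P3=O  mem[L3]=96
16. P2: store L3 := 89  bus=[BusRdX,Flush]  L3: P0=I P1=I P2=M P3=I  mem[L3]=63
17. P0: store L2 := 51  bus=[BusUpgr]  L2: P0=M P1=I P2=I P3=I  mem[L2]=40
18. P2: store L0 := 78  bus=[-]  L0: P0=I P1=I P2=M P3=I  mem[L0]=30

state = S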